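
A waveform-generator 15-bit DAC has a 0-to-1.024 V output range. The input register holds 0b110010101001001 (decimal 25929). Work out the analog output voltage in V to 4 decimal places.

0.8103 V

LSB = 1.024 V / 2^15 = 31.25 µV.
Code 0b110010101001001 = 25929 decimal.
V_out = 0 + 25929 × 3.125e-05 V = 0.810281 V.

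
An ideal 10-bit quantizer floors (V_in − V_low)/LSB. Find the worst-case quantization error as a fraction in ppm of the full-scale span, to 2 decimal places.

976.56 ppm

Truncating → worst-case error = 1 LSB = V_FS/2^10, so 1e+06/1024 = 976.562 ppm of full scale.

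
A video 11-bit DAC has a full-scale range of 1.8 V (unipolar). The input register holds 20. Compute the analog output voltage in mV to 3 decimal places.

17.578 mV

LSB = 1.8 V / 2^11 = 0.879 mV.
V_out = 0 + 20 × 0.000878906 V = 0.0175781 V.
= 17.578 mV.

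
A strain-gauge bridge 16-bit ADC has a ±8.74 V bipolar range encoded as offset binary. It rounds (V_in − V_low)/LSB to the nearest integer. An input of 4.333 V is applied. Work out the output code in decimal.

code 49013

LSB = 17.48 V / 65536 = 266.72 µV.
Input sits at 49013.280 steps above V_low.
round(49013.280) = 49013.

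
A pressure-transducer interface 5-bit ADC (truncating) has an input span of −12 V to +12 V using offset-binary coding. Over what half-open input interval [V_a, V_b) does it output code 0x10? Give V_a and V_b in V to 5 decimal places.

[0.00000 V, 0.75000 V)

LSB = 24/2^5 = 0.7500 V.
Code 0x10 = 16 decimal.
V_a = V_low + 16·LSB = 0 V; V_b = V_low + 17·LSB = 0.75 V.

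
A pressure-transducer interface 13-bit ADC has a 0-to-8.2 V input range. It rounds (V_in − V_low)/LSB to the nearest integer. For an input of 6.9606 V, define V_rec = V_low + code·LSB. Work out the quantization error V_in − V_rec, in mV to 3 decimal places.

One LSB is 8.2 V / 8192 = 1.001 mV.
Scaled input = 6953.8092 LSBs, so code = 6954.
V_rec = 0 + 6954·0.00100098 = 6.960791 V.
Error = 6.9606 − 6.960791 = -0.000191016 V = -0.191 mV.

-0.191 mV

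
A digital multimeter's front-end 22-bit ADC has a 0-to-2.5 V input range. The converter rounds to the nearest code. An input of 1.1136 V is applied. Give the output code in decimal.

code 1868311

Full-scale span = 2.5 V; LSB = 2.5/2^22 = 0.60 µV.
(1.1136 − 0) / 5.96046e-07 = 1868310.774 LSBs.
Round → code 1868311.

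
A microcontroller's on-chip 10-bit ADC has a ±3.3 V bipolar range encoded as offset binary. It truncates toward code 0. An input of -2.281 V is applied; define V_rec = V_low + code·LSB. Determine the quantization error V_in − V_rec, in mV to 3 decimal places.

Step size: 6.6 V ÷ 2^10 = 6.445 mV.
(V_in − V_low)/LSB = (-2.281 − (−3.3))/0.00644531 = 158.0994 → code 158 (floor).
V_rec = (−3.3) + 158·0.00644531 = -2.2816406 V.
Error = -2.281 − (−2.2816406) = 0.000640625 V = 0.641 mV.

0.641 mV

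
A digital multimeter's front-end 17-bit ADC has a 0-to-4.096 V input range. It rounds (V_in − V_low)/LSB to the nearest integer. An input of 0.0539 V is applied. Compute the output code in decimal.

With 131072 levels over 4.096 V, one step is 31.25 µV.
Input sits at 1724.800 steps above V_low.
Round → code 1725.

code 1725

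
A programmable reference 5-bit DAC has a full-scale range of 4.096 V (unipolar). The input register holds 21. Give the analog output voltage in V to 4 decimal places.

LSB = 4.096 V / 2^5 = 128.000 mV.
V_out = 0 + 21 × 0.128 V = 2.688 V.

2.6880 V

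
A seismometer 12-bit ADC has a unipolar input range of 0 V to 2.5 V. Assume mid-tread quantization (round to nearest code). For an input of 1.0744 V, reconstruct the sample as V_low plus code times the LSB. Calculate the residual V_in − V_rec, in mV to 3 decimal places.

One LSB is 2.5 V / 4096 = 0.610 mV.
(1.0744 − 0)/0.000610352 = 1760.2970; round gives code 1760.
Code 1760 maps back to 0 + 1760×0.000610352 V = 1.0742188 V.
V_in − V_rec = 0.00018125 V = 0.181 mV.

0.181 mV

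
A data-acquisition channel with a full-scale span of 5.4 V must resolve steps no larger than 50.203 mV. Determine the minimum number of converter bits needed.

7 bits

Number of steps required ≥ 5.4 V / 50.203 mV = 107.56.
Need 2^N ≥ 107.56; 2^6 = 64, 2^7 = 128.
Minimum N = 7.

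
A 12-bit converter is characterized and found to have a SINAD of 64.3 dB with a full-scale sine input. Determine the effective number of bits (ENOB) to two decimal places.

10.39 bits

ENOB = (SINAD − 1.76) / 6.02 = (64.3 − 1.76)/6.02 = 10.389.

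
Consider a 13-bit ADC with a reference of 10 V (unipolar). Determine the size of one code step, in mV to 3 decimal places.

1.221 mV

Full-scale span = 10 V.
LSB = 10 / 2^13 = 10 / 8192 = 0.0012207 V = 1.221 mV.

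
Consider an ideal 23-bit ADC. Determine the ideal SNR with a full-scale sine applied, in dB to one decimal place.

140.2 dB

SNR ≈ 6.02·N + 1.76 dB = 6.02·23 + 1.76 = 140.22 dB.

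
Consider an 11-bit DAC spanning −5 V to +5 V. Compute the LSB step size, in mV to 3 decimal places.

4.883 mV

Full-scale span = 10 V.
LSB = 10 / 2^11 = 10 / 2048 = 0.00488281 V = 4.883 mV.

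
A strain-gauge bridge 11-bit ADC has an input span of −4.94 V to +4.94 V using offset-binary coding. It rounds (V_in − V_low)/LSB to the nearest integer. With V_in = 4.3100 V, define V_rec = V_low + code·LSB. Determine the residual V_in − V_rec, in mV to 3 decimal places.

LSB = 9.88/2^11 = 4.824 mV.
(4.3100 − (−4.94))/0.00482422 = 1917.4089; round gives code 1917.
V_rec = (−4.94) + 1917·0.00482422 = 4.3080273 V.
Difference: 0.00197266 V → 1.973 mV.

1.973 mV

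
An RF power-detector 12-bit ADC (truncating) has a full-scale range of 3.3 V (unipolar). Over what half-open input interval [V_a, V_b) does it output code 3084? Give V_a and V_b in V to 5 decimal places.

[2.48467 V, 2.48547 V)

LSB = 3.3/2^12 = 0.806 mV.
V_a = V_low + 3084·LSB = 2.48467 V; V_b = V_low + 3085·LSB = 2.48547 V.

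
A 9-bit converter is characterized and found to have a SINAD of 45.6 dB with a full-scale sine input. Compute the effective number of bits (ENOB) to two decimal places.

ENOB = (SINAD − 1.76) / 6.02 = (45.6 − 1.76)/6.02 = 7.282.

7.28 bits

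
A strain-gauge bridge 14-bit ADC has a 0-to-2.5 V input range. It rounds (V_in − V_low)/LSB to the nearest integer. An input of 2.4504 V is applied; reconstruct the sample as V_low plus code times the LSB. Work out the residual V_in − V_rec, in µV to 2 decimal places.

-8.94 µV

One LSB is 2.5 V / 16384 = 152.59 µV.
(2.4504 − 0)/0.000152588 = 16058.9414; round gives code 16059.
Code 16059 maps back to 0 + 16059×0.000152588 V = 2.4504089 V.
V_in − V_rec = -8.93555e-06 V = -8.94 µV.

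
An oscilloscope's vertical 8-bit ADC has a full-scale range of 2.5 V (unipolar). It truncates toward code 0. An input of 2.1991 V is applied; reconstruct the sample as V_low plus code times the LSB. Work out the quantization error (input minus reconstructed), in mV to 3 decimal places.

One LSB is 2.5 V / 256 = 9.766 mV.
(V_in − V_low)/LSB = (2.1991 − 0)/0.00976562 = 225.1878 → code 225 (floor).
V_rec = 0 + 225·0.00976562 = 2.1972656 V.
V_in − V_rec = 0.00183438 V = 1.834 mV.

1.834 mV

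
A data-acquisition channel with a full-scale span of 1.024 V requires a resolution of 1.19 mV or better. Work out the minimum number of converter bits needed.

10 bits

Number of steps required ≥ 1.024 V / 1.19 mV = 860.50.
Need 2^N ≥ 860.50; 2^9 = 512, 2^10 = 1024.
Minimum N = 10.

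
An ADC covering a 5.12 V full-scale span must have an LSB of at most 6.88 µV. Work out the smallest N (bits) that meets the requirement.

20 bits

Number of steps required ≥ 5.12 V / 6.88 µV = 744186.05.
Need 2^N ≥ 744186.05; 2^19 = 524288, 2^20 = 1048576.
Minimum N = 20.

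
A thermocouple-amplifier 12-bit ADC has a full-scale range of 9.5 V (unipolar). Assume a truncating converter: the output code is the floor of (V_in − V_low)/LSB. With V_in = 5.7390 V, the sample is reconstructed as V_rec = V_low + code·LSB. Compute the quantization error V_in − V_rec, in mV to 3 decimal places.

0.963 mV

One LSB is 9.5 V / 4096 = 2.319 mV.
(5.7390 − 0)/0.00231934 = 2474.4152; ⌊·⌋ gives code 2474.
Code 2474 maps back to 0 + 2474×0.00231934 V = 5.7380371 V.
Difference: 0.000962891 V → 0.963 mV.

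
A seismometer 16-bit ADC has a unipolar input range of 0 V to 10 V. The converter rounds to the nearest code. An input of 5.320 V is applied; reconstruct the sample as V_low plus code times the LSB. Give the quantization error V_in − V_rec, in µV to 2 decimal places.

Step size: 10 V ÷ 2^16 = 152.59 µV.
Scaled input = 34865.1520 LSBs, so code = 34865.
Reconstructed: 5.3199768 V.
V_in − V_rec = 2.31934e-05 V = 23.19 µV.

23.19 µV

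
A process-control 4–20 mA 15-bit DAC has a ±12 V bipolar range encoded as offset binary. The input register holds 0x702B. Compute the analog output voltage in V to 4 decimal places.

9.0315 V

LSB = 24 V / 2^15 = 0.732 mV.
Code 0x702B = 28715 decimal.
V_out = (−12) + 28715 × 0.000732422 V = 9.03149 V.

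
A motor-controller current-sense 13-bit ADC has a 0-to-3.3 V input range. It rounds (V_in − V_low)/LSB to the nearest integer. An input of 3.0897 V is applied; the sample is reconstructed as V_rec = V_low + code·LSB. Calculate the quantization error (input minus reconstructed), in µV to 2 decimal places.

-21.68 µV

One LSB is 3.3 V / 8192 = 402.83 µV.
Scaled input = 7669.9462 LSBs, so code = 7670.
Reconstructed: 3.0897217 V.
Error = 3.0897 − 3.0897217 = -2.16797e-05 V = -21.68 µV.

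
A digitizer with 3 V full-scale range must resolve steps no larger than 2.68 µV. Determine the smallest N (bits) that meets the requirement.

21 bits

Number of steps required ≥ 3 V / 2.68 µV = 1119402.99.
Need 2^N ≥ 1119402.99; 2^20 = 1048576, 2^21 = 2097152.
Minimum N = 21.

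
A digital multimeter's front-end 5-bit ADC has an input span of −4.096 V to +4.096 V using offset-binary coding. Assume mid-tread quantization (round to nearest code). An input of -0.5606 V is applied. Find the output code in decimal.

With 32 levels over 8.192 V, one step is 256.000 mV.
(V_in − V_low)/LSB = (-0.5606 − (−4.096)) / 0.256 = 13.810.
So the output code is 14.

code 14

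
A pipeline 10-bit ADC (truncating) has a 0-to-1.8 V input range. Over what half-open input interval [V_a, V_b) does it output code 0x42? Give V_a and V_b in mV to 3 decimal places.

LSB = 1.8/2^10 = 1.758 mV.
Code 0x42 = 66 decimal.
V_a = V_low + 66·LSB = 0.116016 V; V_b = V_low + 67·LSB = 0.117773 V.

[116.016 mV, 117.773 mV)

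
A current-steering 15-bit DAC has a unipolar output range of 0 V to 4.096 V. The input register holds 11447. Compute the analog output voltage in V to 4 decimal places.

LSB = 4.096 V / 2^15 = 125.00 µV.
V_out = 0 + 11447 × 0.000125 V = 1.43087 V.

1.4309 V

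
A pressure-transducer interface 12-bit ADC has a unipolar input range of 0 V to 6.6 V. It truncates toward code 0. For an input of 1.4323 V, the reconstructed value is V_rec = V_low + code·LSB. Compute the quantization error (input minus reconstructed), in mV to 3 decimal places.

1.441 mV

LSB = 6.6/2^12 = 1.611 mV.
Scaled input = 888.8941 LSBs, so code = 888.
Reconstructed: 1.4308594 V.
Error = 1.4323 − 1.4308594 = 0.00144063 V = 1.441 mV.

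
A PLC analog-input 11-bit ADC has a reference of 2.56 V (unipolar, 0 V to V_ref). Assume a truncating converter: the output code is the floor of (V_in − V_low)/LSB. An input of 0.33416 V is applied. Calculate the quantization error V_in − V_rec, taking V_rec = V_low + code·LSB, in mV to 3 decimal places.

One LSB is 2.56 V / 2048 = 1.250 mV.
Scaled input = 267.3280 LSBs, so code = 267.
V_rec = 0 + 267·0.00125 = 0.33375 V.
V_in − V_rec = 0.00041 V = 0.410 mV.

0.410 mV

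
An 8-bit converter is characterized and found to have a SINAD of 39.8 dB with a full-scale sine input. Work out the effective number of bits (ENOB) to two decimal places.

6.32 bits

ENOB = (SINAD − 1.76) / 6.02 = (39.8 − 1.76)/6.02 = 6.319.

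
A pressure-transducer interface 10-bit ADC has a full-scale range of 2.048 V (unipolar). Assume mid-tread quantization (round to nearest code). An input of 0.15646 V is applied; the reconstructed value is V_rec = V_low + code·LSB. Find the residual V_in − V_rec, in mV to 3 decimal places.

0.460 mV

LSB = 2.048/2^10 = 2.000 mV.
(V_in − V_low)/LSB = (0.15646 − 0)/0.002 = 78.2300 → code 78 (round).
V_rec = 0 + 78·0.002 = 0.156 V.
Difference: 0.00046 V → 0.460 mV.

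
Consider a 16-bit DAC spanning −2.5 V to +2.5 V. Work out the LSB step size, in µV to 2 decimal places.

76.29 µV

Full-scale span = 5 V.
LSB = 5 / 2^16 = 5 / 65536 = 7.62939e-05 V = 76.29 µV.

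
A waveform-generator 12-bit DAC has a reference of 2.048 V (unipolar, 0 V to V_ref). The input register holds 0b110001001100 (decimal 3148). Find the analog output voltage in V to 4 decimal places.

LSB = 2.048 V / 2^12 = 0.500 mV.
Code 0b110001001100 = 3148 decimal.
V_out = 0 + 3148 × 0.0005 V = 1.574 V.

1.5740 V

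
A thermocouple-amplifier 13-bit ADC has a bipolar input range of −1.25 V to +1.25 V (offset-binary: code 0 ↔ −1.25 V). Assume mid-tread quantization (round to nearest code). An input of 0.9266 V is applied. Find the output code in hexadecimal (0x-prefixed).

With 8192 levels over 2.5 V, one step is 305.18 µV.
(V_in − V_low)/LSB = (0.9266 − (−1.25)) / 0.000305176 = 7132.283.
round(7132.283) = 7132.
In hexadecimal (0x-prefixed): 0x1BDC.

code 0x1BDC (decimal 7132)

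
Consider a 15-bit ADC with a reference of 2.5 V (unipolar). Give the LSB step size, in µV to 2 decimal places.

76.29 µV

Full-scale span = 2.5 V.
LSB = 2.5 / 2^15 = 2.5 / 32768 = 7.62939e-05 V = 76.29 µV.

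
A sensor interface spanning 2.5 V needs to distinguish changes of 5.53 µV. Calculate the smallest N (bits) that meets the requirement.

Number of steps required ≥ 2.5 V / 5.53 µV = 452079.57.
Need 2^N ≥ 452079.57; 2^18 = 262144, 2^19 = 524288.
Minimum N = 19.

19 bits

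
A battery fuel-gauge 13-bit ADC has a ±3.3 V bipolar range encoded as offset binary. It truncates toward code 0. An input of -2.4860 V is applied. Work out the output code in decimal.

code 1010

Full-scale span = 6.6 V; LSB = 6.6/2^13 = 0.806 mV.
(-2.4860 − (−3.3)) / 0.000805664 = 1010.347 LSBs.
Floor → code 1010.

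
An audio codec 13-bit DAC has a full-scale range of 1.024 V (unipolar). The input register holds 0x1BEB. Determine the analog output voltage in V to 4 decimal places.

LSB = 1.024 V / 2^13 = 125.00 µV.
Code 0x1BEB = 7147 decimal.
V_out = 0 + 7147 × 0.000125 V = 0.893375 V.

0.8934 V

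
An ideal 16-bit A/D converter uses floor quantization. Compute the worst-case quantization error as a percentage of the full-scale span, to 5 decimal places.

0.00153 %

Truncating → worst-case error = 1 LSB = V_FS/2^16, so 100/65536 = 0.00152588 % of full scale.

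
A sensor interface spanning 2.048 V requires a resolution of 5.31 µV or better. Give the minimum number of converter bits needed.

Number of steps required ≥ 2.048 V / 5.31 µV = 385687.38.
Need 2^N ≥ 385687.38; 2^18 = 262144, 2^19 = 524288.
Minimum N = 19.

19 bits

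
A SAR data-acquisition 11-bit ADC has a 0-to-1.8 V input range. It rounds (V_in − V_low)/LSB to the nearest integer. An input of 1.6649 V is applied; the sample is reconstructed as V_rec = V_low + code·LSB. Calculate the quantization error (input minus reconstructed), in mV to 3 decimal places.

0.252 mV

LSB = 1.8/2^11 = 0.879 mV.
(1.6649 − 0)/0.000878906 = 1894.2862; round gives code 1894.
Code 1894 maps back to 0 + 1894×0.000878906 V = 1.6646484 V.
V_in − V_rec = 0.000251562 V = 0.252 mV.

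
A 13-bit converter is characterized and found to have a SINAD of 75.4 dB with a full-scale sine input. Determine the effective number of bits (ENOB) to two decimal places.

ENOB = (SINAD − 1.76) / 6.02 = (75.4 − 1.76)/6.02 = 12.233.

12.23 bits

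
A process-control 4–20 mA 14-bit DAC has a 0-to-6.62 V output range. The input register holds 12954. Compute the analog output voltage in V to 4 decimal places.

LSB = 6.62 V / 2^14 = 404.05 µV.
V_out = 0 + 12954 × 0.000404053 V = 5.2341 V.

5.2341 V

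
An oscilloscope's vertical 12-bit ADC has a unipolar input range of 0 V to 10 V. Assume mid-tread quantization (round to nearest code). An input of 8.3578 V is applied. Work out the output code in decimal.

code 3423

LSB = 10 V / 4096 = 2.441 mV.
(8.3578 − 0) / 0.00244141 = 3423.355 LSBs.
round(3423.355) = 3423.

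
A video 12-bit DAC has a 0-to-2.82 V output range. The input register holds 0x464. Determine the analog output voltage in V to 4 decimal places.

0.7738 V

LSB = 2.82 V / 2^12 = 0.688 mV.
Code 0x464 = 1124 decimal.
V_out = 0 + 1124 × 0.000688477 V = 0.773848 V.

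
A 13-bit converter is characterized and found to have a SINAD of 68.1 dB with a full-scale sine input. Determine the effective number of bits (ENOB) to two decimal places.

ENOB = (SINAD − 1.76) / 6.02 = (68.1 − 1.76)/6.02 = 11.020.

11.02 bits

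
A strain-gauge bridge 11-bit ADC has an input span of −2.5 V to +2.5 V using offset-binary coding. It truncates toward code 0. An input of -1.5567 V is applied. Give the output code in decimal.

code 386

Full-scale span = 5 V; LSB = 5/2^11 = 2.441 mV.
(-1.5567 − (−2.5)) / 0.00244141 = 386.376 LSBs.
So the output code is 386.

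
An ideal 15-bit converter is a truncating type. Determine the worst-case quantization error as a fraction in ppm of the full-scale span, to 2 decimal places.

Truncating → worst-case error = 1 LSB = V_FS/2^15, so 1e+06/32768 = 30.5176 ppm of full scale.

30.52 ppm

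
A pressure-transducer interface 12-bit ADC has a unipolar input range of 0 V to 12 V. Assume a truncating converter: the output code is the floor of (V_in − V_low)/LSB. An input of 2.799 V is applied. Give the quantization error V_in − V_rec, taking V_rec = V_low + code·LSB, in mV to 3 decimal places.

LSB = 12/2^12 = 2.930 mV.
(2.799 − 0)/0.00292969 = 955.3920; ⌊·⌋ gives code 955.
V_rec = 0 + 955·0.00292969 = 2.7978516 V.
Error = 2.799 − 2.7978516 = 0.00114844 V = 1.148 mV.

1.148 mV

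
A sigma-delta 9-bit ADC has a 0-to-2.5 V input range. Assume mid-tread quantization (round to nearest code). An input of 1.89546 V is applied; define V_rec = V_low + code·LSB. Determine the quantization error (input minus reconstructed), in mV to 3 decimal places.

0.929 mV

Step size: 2.5 V ÷ 2^9 = 4.883 mV.
(1.89546 − 0)/0.00488281 = 388.1902; round gives code 388.
V_rec = 0 + 388·0.00488281 = 1.8945312 V.
Error = 1.89546 − 1.8945312 = 0.00092875 V = 0.929 mV.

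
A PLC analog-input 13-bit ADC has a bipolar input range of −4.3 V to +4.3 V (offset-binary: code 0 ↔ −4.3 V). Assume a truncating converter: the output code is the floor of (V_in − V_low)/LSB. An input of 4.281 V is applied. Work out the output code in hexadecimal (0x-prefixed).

With 8192 levels over 8.6 V, one step is 1.050 mV.
Input sits at 8173.901 steps above V_low.
So the output code is 8173.
In hexadecimal (0x-prefixed): 0x1FED.

code 0x1FED (decimal 8173)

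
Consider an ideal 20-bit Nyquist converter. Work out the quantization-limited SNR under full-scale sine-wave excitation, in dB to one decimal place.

122.2 dB

SNR ≈ 6.02·N + 1.76 dB = 6.02·20 + 1.76 = 122.16 dB.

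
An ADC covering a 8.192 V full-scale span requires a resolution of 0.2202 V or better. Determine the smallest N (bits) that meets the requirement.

6 bits

Number of steps required ≥ 8.192 V / 0.2202 V = 37.20.
Need 2^N ≥ 37.20; 2^5 = 32, 2^6 = 64.
Minimum N = 6.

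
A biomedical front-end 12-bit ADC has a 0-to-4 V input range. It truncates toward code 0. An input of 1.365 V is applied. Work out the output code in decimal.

With 4096 levels over 4 V, one step is 0.977 mV.
(1.365 − 0) / 0.000976562 = 1397.760 LSBs.
So the output code is 1397.

code 1397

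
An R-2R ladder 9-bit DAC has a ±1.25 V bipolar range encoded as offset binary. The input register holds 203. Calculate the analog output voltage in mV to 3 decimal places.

-258.789 mV

LSB = 2.5 V / 2^9 = 4.883 mV.
V_out = (−1.25) + 203 × 0.00488281 V = -0.258789 V.
= -258.789 mV.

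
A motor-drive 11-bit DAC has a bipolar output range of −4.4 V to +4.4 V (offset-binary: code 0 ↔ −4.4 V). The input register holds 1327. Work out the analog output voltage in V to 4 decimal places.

1.3020 V

LSB = 8.8 V / 2^11 = 4.297 mV.
V_out = (−4.4) + 1327 × 0.00429688 V = 1.30195 V.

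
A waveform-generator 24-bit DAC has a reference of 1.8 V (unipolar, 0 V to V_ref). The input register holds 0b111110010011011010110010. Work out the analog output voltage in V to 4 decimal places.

LSB = 1.8 V / 2^24 = 0.11 µV.
Code 0b111110010011011010110010 = 16332466 decimal.
V_out = 0 + 16332466 × 1.07288e-07 V = 1.75228 V.

1.7523 V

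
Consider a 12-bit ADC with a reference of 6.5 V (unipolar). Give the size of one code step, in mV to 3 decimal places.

Full-scale span = 6.5 V.
LSB = 6.5 / 2^12 = 6.5 / 4096 = 0.00158691 V = 1.587 mV.

1.587 mV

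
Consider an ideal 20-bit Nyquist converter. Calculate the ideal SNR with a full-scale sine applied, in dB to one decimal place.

122.2 dB

SNR ≈ 6.02·N + 1.76 dB = 6.02·20 + 1.76 = 122.16 dB.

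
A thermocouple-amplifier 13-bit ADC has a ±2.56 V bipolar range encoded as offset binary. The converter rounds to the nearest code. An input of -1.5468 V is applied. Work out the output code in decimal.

LSB = 5.12 V / 8192 = 0.625 mV.
(-1.5468 − (−2.56)) / 0.000625 = 1621.120 LSBs.
round(1621.120) = 1621.

code 1621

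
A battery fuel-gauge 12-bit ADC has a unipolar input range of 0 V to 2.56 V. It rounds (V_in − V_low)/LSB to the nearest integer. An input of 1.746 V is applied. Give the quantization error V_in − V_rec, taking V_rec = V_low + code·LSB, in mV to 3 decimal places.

Step size: 2.56 V ÷ 2^12 = 0.625 mV.
Scaled input = 2793.6000 LSBs, so code = 2794.
Code 2794 maps back to 0 + 2794×0.000625 V = 1.74625 V.
Difference: -0.00025 V → -0.250 mV.

-0.250 mV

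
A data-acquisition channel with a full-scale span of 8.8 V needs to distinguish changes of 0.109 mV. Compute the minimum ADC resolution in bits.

Number of steps required ≥ 8.8 V / 0.109 mV = 80733.94.
Need 2^N ≥ 80733.94; 2^16 = 65536, 2^17 = 131072.
Minimum N = 17.

17 bits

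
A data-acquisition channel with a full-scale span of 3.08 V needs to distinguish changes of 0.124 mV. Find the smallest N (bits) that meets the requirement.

Number of steps required ≥ 3.08 V / 0.124 mV = 24838.71.
Need 2^N ≥ 24838.71; 2^14 = 16384, 2^15 = 32768.
Minimum N = 15.

15 bits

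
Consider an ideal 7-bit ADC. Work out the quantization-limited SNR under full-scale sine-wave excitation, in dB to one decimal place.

43.9 dB

SNR ≈ 6.02·N + 1.76 dB = 6.02·7 + 1.76 = 43.90 dB.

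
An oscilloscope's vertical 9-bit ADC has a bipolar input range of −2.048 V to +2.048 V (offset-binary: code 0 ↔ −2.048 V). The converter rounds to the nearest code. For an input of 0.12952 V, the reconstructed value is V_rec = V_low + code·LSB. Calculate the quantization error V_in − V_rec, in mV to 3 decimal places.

1.520 mV

One LSB is 4.096 V / 512 = 8.000 mV.
(V_in − V_low)/LSB = (0.12952 − (−2.048))/0.008 = 272.1900 → code 272 (round).
Code 272 maps back to (−2.048) + 272×0.008 V = 0.128 V.
Difference: 0.00152 V → 1.520 mV.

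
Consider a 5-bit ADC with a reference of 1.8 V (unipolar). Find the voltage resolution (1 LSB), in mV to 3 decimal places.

56.250 mV

Full-scale span = 1.8 V.
LSB = 1.8 / 2^5 = 1.8 / 32 = 0.05625 V = 56.250 mV.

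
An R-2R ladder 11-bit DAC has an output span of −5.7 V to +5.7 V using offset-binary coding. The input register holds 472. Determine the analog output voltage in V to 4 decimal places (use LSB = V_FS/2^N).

LSB = 11.4 V / 2^11 = 5.566 mV.
V_out = (−5.7) + 472 × 0.00556641 V = -3.07266 V.

-3.0727 V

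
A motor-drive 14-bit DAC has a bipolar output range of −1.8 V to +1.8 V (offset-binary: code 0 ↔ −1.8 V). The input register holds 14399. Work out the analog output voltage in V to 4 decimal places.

LSB = 3.6 V / 2^14 = 219.73 µV.
V_out = (−1.8) + 14399 × 0.000219727 V = 1.36384 V.

1.3638 V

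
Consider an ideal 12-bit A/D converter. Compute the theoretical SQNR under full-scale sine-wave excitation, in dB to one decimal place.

SNR ≈ 6.02·N + 1.76 dB = 6.02·12 + 1.76 = 74.00 dB.

74.0 dB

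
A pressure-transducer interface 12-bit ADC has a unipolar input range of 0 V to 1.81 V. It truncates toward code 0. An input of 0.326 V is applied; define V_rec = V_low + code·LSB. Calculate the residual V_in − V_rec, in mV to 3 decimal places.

LSB = 1.81/2^12 = 441.89 µV.
(V_in − V_low)/LSB = (0.326 − 0)/0.000441895 = 737.7326 → code 737 (floor).
Reconstructed: 0.32567627 V.
Error = 0.326 − 0.32567627 = 0.00032373 V = 0.324 mV.

0.324 mV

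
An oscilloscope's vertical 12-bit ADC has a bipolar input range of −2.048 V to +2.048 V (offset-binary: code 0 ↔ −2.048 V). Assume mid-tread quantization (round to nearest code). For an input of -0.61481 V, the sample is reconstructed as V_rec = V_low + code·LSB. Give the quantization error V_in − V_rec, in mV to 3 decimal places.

0.190 mV

Step size: 4.096 V ÷ 2^12 = 1.000 mV.
(-0.61481 − (−2.048))/0.001 = 1433.1900; round gives code 1433.
Code 1433 maps back to (−2.048) + 1433×0.001 V = -0.615 V.
Difference: 0.00019 V → 0.190 mV.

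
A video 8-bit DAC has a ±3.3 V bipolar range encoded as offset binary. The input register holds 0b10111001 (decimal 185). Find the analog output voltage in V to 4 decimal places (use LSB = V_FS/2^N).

1.4695 V

LSB = 6.6 V / 2^8 = 25.781 mV.
Code 0b10111001 = 185 decimal.
V_out = (−3.3) + 185 × 0.0257812 V = 1.46953 V.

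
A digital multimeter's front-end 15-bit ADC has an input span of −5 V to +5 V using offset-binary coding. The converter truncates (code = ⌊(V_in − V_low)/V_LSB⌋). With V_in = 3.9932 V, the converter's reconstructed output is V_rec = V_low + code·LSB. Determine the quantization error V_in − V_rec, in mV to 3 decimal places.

0.280 mV

One LSB is 10 V / 32768 = 305.18 µV.
(3.9932 − (−5))/0.000305176 = 29468.9178; ⌊·⌋ gives code 29468.
Code 29468 maps back to (−5) + 29468×0.000305176 V = 3.9929199 V.
V_in − V_rec = 0.000280078 V = 0.280 mV.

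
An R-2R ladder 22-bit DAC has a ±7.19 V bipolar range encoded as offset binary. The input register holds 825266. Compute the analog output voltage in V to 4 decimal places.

LSB = 14.38 V / 2^22 = 3.43 µV.
V_out = (−7.19) + 825266 × 3.42846e-06 V = -4.36061 V.

-4.3606 V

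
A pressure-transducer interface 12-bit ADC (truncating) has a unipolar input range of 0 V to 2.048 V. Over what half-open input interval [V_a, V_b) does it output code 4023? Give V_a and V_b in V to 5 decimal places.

LSB = 2.048/2^12 = 0.500 mV.
V_a = V_low + 4023·LSB = 2.0115 V; V_b = V_low + 4024·LSB = 2.012 V.

[2.01150 V, 2.01200 V)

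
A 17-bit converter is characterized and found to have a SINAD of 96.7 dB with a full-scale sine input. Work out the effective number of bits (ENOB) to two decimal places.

15.77 bits

ENOB = (SINAD − 1.76) / 6.02 = (96.7 − 1.76)/6.02 = 15.771.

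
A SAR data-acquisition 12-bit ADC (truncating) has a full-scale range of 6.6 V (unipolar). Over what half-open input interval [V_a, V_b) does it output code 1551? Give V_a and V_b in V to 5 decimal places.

[2.49917 V, 2.50078 V)

LSB = 6.6/2^12 = 1.611 mV.
V_a = V_low + 1551·LSB = 2.49917 V; V_b = V_low + 1552·LSB = 2.50078 V.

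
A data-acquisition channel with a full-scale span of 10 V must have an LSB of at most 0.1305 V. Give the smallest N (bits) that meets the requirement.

7 bits

Number of steps required ≥ 10 V / 0.1305 V = 76.63.
Need 2^N ≥ 76.63; 2^6 = 64, 2^7 = 128.
Minimum N = 7.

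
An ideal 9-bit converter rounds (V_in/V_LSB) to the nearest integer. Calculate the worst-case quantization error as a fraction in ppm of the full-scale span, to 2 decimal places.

976.56 ppm

Rounding → worst-case error = ½ LSB = V_FS/2^10, so 1e+06/1024 = 976.562 ppm of full scale.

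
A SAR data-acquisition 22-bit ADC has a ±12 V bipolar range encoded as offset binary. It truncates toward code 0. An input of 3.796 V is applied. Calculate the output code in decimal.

LSB = 24 V / 4194304 = 5.72 µV.
(3.796 − (−12)) / 5.72205e-06 = 2760551.083 LSBs.
So the output code is 2760551.

code 2760551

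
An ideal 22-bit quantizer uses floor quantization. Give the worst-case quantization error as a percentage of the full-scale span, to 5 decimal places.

Truncating → worst-case error = 1 LSB = V_FS/2^22, so 100/4194304 = 2.38419e-05 % of full scale.

0.00002 %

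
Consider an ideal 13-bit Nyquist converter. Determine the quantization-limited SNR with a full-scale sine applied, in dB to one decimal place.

80.0 dB

SNR ≈ 6.02·N + 1.76 dB = 6.02·13 + 1.76 = 80.02 dB.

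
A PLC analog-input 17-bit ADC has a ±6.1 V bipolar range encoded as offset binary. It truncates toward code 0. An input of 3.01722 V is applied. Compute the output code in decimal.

code 97951

With 131072 levels over 12.2 V, one step is 93.08 µV.
Input sits at 97951.825 steps above V_low.
So the output code is 97951.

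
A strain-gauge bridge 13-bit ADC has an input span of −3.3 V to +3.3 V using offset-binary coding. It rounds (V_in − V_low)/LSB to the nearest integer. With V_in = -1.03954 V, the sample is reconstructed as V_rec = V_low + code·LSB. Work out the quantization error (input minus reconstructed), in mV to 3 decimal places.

-0.233 mV

Step size: 6.6 V ÷ 2^13 = 0.806 mV.
(V_in − V_low)/LSB = (-1.03954 − (−3.3))/0.000805664 = 2805.7104 → code 2806 (round).
Reconstructed: -1.0393066 V.
Error = -1.03954 − (−1.0393066) = -0.000233359 V = -0.233 mV.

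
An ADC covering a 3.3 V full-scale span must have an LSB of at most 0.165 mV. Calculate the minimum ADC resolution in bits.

Number of steps required ≥ 3.3 V / 0.165 mV = 20000.00.
Need 2^N ≥ 20000.00; 2^14 = 16384, 2^15 = 32768.
Minimum N = 15.

15 bits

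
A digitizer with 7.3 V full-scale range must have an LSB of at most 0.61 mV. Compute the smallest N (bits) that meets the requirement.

Number of steps required ≥ 7.3 V / 0.61 mV = 11967.21.
Need 2^N ≥ 11967.21; 2^13 = 8192, 2^14 = 16384.
Minimum N = 14.

14 bits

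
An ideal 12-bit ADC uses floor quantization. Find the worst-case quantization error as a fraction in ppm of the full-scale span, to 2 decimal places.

Truncating → worst-case error = 1 LSB = V_FS/2^12, so 1e+06/4096 = 244.141 ppm of full scale.

244.14 ppm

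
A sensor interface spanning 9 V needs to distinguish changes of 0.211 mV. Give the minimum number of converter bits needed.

Number of steps required ≥ 9 V / 0.211 mV = 42654.03.
Need 2^N ≥ 42654.03; 2^15 = 32768, 2^16 = 65536.
Minimum N = 16.

16 bits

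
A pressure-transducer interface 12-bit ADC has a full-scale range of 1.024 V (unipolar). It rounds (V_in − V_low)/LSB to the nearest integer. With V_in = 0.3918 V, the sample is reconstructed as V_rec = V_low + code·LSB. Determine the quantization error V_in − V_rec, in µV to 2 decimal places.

50.00 µV

One LSB is 1.024 V / 4096 = 250.00 µV.
Scaled input = 1567.2000 LSBs, so code = 1567.
V_rec = 0 + 1567·0.00025 = 0.39175 V.
Difference: 5e-05 V → 50.00 µV.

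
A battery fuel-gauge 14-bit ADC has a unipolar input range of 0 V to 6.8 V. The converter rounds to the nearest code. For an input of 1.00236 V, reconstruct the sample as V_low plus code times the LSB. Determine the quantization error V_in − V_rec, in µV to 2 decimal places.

40.66 µV

LSB = 6.8/2^14 = 415.04 µV.
(1.00236 − 0)/0.000415039 = 2415.0980; round gives code 2415.
V_rec = 0 + 2415·0.000415039 = 1.0023193 V.
Difference: 4.06641e-05 V → 40.66 µV.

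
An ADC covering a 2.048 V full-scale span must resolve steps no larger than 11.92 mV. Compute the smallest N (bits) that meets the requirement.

Number of steps required ≥ 2.048 V / 11.92 mV = 171.81.
Need 2^N ≥ 171.81; 2^7 = 128, 2^8 = 256.
Minimum N = 8.

8 bits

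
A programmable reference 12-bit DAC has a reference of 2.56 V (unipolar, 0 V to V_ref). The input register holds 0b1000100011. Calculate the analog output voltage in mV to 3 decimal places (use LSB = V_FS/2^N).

LSB = 2.56 V / 2^12 = 0.625 mV.
Code 0b1000100011 = 547 decimal.
V_out = 0 + 547 × 0.000625 V = 0.341875 V.
= 341.875 mV.

341.875 mV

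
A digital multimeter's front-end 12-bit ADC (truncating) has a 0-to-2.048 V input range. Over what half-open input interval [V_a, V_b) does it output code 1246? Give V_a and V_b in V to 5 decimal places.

[0.62300 V, 0.62350 V)

LSB = 2.048/2^12 = 0.500 mV.
V_a = V_low + 1246·LSB = 0.623 V; V_b = V_low + 1247·LSB = 0.6235 V.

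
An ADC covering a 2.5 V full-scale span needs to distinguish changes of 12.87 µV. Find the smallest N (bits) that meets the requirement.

Number of steps required ≥ 2.5 V / 12.87 µV = 194250.19.
Need 2^N ≥ 194250.19; 2^17 = 131072, 2^18 = 262144.
Minimum N = 18.

18 bits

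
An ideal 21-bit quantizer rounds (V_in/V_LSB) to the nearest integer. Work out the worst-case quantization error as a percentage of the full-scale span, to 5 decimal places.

0.00002 %

Rounding → worst-case error = ½ LSB = V_FS/2^22, so 100/4194304 = 2.38419e-05 % of full scale.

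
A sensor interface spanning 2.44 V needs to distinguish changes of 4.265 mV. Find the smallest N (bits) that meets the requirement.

10 bits

Number of steps required ≥ 2.44 V / 4.265 mV = 572.10.
Need 2^N ≥ 572.10; 2^9 = 512, 2^10 = 1024.
Minimum N = 10.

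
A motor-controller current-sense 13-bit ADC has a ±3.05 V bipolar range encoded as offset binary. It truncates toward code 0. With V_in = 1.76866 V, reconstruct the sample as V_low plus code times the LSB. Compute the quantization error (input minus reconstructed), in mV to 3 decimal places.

Step size: 6.1 V ÷ 2^13 = 0.745 mV.
(1.76866 − (−3.05))/0.000744629 = 6471.2234; ⌊·⌋ gives code 6471.
Code 6471 maps back to (−3.05) + 6471×0.000744629 V = 1.7684937 V.
V_in − V_rec = 0.000166348 V = 0.166 mV.

0.166 mV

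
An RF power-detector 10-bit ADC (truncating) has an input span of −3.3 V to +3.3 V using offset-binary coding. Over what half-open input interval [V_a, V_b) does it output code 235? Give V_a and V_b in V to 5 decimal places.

LSB = 6.6/2^10 = 6.445 mV.
V_a = V_low + 235·LSB = -1.78535 V; V_b = V_low + 236·LSB = -1.77891 V.

[-1.78535 V, -1.77891 V)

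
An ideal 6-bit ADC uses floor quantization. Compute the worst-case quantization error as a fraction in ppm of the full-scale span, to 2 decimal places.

15625.00 ppm

Truncating → worst-case error = 1 LSB = V_FS/2^6, so 1e+06/64 = 15625 ppm of full scale.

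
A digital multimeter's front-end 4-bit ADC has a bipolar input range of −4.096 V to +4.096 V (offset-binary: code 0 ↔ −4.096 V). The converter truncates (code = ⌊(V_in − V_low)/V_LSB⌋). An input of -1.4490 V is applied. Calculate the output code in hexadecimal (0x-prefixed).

code 0x5 (decimal 5)

LSB = 8.192 V / 16 = 0.5120 V.
(V_in − V_low)/LSB = (-1.4490 − (−4.096)) / 0.512 = 5.170.
Floor → code 5.
In hexadecimal (0x-prefixed): 0x5.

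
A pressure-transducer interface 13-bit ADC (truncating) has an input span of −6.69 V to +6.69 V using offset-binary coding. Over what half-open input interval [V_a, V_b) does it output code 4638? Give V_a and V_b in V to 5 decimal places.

LSB = 13.38/2^13 = 1.633 mV.
V_a = V_low + 4638·LSB = 0.885249 V; V_b = V_low + 4639·LSB = 0.886882 V.

[0.88525 V, 0.88688 V)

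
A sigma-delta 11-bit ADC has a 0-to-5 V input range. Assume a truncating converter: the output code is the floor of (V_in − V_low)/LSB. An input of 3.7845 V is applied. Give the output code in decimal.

code 1550

Full-scale span = 5 V; LSB = 5/2^11 = 2.441 mV.
(3.7845 − 0) / 0.00244141 = 1550.131 LSBs.
So the output code is 1550.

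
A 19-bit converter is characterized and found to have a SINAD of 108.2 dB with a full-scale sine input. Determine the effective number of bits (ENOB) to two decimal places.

17.68 bits

ENOB = (SINAD − 1.76) / 6.02 = (108.2 − 1.76)/6.02 = 17.681.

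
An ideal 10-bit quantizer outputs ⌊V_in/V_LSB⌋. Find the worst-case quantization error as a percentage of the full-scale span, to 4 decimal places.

Truncating → worst-case error = 1 LSB = V_FS/2^10, so 100/1024 = 0.0976562 % of full scale.

0.0977 %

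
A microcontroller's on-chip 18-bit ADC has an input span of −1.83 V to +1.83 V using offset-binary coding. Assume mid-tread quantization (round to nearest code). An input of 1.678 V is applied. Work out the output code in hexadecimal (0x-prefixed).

code 0x3D579 (decimal 251257)

LSB = 3.66 V / 262144 = 13.96 µV.
(1.678 − (−1.83)) / 1.39618e-05 = 251257.145 LSBs.
round(251257.145) = 251257.
In hexadecimal (0x-prefixed): 0x3D579.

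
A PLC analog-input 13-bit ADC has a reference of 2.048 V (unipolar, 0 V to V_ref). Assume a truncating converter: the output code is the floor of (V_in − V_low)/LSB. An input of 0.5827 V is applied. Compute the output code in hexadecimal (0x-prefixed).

code 0x91A (decimal 2330)

LSB = 2.048 V / 8192 = 250.00 µV.
(0.5827 − 0) / 0.00025 = 2330.800 LSBs.
So the output code is 2330.
In hexadecimal (0x-prefixed): 0x91A.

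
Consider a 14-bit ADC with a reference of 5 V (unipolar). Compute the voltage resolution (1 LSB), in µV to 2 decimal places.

Full-scale span = 5 V.
LSB = 5 / 2^14 = 5 / 16384 = 0.000305176 V = 305.18 µV.

305.18 µV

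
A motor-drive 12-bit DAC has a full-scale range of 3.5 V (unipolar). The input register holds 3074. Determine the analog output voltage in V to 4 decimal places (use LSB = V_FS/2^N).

LSB = 3.5 V / 2^12 = 0.854 mV.
V_out = 0 + 3074 × 0.000854492 V = 2.62671 V.

2.6267 V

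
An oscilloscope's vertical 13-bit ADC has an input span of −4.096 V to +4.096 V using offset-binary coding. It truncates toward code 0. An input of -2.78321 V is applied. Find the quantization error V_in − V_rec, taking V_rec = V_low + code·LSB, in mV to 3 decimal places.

Step size: 8.192 V ÷ 2^13 = 1.000 mV.
(V_in − V_low)/LSB = (-2.78321 − (−4.096))/0.001 = 1312.7900 → code 1312 (floor).
Reconstructed: -2.784 V.
V_in − V_rec = 0.00079 V = 0.790 mV.

0.790 mV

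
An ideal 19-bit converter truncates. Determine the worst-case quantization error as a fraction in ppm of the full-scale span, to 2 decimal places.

Truncating → worst-case error = 1 LSB = V_FS/2^19, so 1e+06/524288 = 1.90735 ppm of full scale.

1.91 ppm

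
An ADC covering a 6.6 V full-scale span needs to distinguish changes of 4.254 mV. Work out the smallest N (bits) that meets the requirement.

Number of steps required ≥ 6.6 V / 4.254 mV = 1551.48.
Need 2^N ≥ 1551.48; 2^10 = 1024, 2^11 = 2048.
Minimum N = 11.

11 bits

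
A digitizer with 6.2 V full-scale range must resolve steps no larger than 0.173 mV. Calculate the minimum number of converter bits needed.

Number of steps required ≥ 6.2 V / 0.173 mV = 35838.15.
Need 2^N ≥ 35838.15; 2^15 = 32768, 2^16 = 65536.
Minimum N = 16.

16 bits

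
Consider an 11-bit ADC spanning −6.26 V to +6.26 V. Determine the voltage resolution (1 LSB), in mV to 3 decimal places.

Full-scale span = 12.52 V.
LSB = 12.52 / 2^11 = 12.52 / 2048 = 0.00611328 V = 6.113 mV.

6.113 mV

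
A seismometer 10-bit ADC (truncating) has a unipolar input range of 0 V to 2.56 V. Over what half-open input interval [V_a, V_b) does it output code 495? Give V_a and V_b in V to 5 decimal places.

[1.23750 V, 1.24000 V)

LSB = 2.56/2^10 = 2.500 mV.
V_a = V_low + 495·LSB = 1.2375 V; V_b = V_low + 496·LSB = 1.24 V.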